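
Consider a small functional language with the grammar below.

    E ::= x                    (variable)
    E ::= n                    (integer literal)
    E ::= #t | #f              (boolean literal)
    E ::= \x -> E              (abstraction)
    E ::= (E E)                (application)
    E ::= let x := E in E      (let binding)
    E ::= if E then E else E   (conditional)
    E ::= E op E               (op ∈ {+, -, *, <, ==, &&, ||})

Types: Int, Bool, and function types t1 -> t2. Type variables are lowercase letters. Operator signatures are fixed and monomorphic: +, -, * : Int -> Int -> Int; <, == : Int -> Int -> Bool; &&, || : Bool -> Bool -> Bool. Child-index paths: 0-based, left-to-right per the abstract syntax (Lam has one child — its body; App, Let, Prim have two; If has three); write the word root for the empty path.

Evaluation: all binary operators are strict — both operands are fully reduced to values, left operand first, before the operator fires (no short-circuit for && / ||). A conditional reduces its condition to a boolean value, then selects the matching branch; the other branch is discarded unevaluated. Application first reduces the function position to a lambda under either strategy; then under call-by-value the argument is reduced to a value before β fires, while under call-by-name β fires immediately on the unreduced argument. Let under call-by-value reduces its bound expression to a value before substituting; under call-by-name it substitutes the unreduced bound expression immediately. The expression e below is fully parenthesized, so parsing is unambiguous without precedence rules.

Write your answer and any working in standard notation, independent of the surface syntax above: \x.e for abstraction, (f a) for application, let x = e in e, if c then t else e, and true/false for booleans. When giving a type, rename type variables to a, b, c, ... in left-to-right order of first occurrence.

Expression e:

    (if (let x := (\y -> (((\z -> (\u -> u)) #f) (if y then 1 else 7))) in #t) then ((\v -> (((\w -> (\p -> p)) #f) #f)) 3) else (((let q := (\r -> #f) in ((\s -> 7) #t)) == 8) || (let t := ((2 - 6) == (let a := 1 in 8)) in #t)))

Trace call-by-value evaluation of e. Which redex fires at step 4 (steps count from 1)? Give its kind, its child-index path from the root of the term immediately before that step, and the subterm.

Answer: beta at 0 : ((\w.(\p.p)) false)

Working:
step 0: (if (let x = (\y.(((\z.(\u.u)) false) (if y then 1 else 7))) in true) then ((\v.(((\w.(\p.p)) false) false)) 3) else (((let q = (\r.false) in ((\s.7) true)) == 8) || (let t = ((2 - 6) == (let a = 1 in 8)) in true)))
step 1: [let@0] (if true then ((\v.(((\w.(\p.p)) false) false)) 3) else (((let q = (\r.false) in ((\s.7) true)) == 8) || (let t = ((2 - 6) == (let a = 1 in 8)) in true)))
step 2: [if@root] ((\v.(((\w.(\p.p)) false) false)) 3)
step 3: [beta@root] (((\w.(\p.p)) false) false)
step 4: [beta@0] ((\p.p) false)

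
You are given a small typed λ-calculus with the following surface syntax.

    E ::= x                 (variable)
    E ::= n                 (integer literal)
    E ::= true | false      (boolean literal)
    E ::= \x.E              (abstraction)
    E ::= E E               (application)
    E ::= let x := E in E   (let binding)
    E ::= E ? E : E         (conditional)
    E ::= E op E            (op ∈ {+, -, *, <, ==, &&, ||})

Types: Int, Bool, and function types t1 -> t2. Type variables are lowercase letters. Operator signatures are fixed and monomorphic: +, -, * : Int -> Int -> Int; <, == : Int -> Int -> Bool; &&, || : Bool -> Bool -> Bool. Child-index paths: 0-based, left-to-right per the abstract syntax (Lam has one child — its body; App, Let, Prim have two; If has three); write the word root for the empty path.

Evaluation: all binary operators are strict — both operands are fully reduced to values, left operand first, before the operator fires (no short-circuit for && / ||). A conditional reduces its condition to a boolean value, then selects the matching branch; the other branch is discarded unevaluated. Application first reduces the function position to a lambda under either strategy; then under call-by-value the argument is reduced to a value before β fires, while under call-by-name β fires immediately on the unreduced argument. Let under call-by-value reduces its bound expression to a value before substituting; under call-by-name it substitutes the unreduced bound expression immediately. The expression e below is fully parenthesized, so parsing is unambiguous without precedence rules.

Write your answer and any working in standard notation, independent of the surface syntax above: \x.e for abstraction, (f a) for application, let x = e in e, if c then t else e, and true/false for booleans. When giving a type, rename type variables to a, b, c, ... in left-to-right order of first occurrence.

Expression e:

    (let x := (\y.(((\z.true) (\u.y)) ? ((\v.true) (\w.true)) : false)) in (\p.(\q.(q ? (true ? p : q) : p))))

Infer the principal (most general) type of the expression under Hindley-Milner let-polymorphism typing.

Trace:
\z._ : b -> Bool
y : a
\u._ : c -> a
  unify b -> Bool ~ (c -> a) -> d
  unify b ~ c -> a
  unify Bool ~ d
_ _ : Bool
  unify Bool ~ Bool
\v._ : e -> Bool
\w._ : f -> Bool
  unify e -> Bool ~ (f -> Bool) -> g
  unify e ~ f -> Bool
  unify Bool ~ g
_ _ : Bool
  unify Bool ~ Bool
\y._ : a -> Bool
let x : forall. a -> Bool
q : i
  unify i ~ Bool
  unify Bool ~ Bool
p : h
q : Bool
  unify h ~ Bool
p : Bool
  unify Bool ~ Bool
\q._ : Bool -> Bool
\p._ : Bool -> Bool -> Bool

Answer: Bool -> Bool -> Bool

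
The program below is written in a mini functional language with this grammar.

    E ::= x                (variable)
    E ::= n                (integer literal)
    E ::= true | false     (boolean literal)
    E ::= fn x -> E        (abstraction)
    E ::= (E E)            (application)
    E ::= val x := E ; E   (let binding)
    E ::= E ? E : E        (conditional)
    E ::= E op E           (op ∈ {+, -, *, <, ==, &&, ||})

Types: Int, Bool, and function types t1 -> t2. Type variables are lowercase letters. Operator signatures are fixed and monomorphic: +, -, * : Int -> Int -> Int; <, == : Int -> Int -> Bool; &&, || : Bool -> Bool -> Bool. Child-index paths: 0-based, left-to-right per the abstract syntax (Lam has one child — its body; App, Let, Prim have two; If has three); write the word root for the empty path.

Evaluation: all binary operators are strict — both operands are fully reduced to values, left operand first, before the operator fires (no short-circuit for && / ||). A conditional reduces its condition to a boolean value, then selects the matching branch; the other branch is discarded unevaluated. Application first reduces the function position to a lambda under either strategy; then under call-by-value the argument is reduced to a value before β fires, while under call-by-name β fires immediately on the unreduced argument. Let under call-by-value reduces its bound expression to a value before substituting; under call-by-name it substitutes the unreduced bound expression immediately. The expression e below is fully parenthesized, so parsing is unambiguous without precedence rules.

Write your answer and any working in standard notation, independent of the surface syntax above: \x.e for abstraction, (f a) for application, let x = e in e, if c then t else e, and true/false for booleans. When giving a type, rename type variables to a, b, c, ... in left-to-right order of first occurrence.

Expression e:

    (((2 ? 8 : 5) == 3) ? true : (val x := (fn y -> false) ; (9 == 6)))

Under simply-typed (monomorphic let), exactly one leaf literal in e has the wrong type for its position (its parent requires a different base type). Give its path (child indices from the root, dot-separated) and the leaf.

Working:
  unify Int ~ Bool
  FAIL: mismatch Int ~ Bool

Answer: 0.0.0 : 2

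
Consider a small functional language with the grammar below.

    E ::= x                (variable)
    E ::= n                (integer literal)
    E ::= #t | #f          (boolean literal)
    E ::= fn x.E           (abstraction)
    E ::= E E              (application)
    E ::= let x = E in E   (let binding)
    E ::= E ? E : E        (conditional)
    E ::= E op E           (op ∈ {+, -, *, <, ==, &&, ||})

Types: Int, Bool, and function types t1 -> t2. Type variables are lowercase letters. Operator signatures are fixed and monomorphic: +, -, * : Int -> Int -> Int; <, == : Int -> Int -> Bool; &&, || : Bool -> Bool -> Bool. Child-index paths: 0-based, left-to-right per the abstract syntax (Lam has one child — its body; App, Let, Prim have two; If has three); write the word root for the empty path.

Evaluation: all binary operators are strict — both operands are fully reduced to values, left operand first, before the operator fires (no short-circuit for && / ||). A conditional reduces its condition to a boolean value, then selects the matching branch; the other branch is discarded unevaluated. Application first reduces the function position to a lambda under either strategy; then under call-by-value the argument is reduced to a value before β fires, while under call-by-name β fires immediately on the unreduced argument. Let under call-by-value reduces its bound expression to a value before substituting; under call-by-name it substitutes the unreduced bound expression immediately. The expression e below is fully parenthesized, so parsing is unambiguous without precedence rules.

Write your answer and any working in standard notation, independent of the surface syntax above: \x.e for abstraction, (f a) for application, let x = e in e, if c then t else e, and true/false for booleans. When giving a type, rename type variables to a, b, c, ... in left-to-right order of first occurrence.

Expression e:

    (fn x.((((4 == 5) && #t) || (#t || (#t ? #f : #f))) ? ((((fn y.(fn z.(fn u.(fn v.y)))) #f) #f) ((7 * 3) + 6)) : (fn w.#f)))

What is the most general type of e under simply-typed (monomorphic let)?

Trace:
  unify Int ~ Int
  unify Int ~ Int
  unify Bool ~ Bool
  unify Bool ~ Bool
  unify Bool ~ Bool
  unify Bool ~ Bool
  unify Bool ~ Bool
  unify Bool ~ Bool
  unify Bool ~ Bool
  unify Bool ~ Bool
  unify Bool ~ Bool
y : b
\v._ : e -> b
\u._ : d -> e -> b
\z._ : c -> d -> e -> b
\y._ : b -> c -> d -> e -> b
  unify b -> c -> d -> e -> b ~ Bool -> f
  unify b ~ Bool
  unify c -> d -> e -> Bool ~ f
_ _ : c -> d -> e -> Bool
  unify c -> d -> e -> Bool ~ Bool -> g
  unify c ~ Bool
  unify d -> e -> Bool ~ g
_ _ : d -> e -> Bool
  unify Int ~ Int
  unify Int ~ Int
  unify Int ~ Int
  unify Int ~ Int
  unify d -> e -> Bool ~ Int -> h
  unify d ~ Int
  unify e -> Bool ~ h
_ _ : e -> Bool
\w._ : i -> Bool
  unify e -> Bool ~ i -> Bool
  unify e ~ i
  unify Bool ~ Bool
\x._ : a -> i -> Bool

Answer: a -> b -> Bool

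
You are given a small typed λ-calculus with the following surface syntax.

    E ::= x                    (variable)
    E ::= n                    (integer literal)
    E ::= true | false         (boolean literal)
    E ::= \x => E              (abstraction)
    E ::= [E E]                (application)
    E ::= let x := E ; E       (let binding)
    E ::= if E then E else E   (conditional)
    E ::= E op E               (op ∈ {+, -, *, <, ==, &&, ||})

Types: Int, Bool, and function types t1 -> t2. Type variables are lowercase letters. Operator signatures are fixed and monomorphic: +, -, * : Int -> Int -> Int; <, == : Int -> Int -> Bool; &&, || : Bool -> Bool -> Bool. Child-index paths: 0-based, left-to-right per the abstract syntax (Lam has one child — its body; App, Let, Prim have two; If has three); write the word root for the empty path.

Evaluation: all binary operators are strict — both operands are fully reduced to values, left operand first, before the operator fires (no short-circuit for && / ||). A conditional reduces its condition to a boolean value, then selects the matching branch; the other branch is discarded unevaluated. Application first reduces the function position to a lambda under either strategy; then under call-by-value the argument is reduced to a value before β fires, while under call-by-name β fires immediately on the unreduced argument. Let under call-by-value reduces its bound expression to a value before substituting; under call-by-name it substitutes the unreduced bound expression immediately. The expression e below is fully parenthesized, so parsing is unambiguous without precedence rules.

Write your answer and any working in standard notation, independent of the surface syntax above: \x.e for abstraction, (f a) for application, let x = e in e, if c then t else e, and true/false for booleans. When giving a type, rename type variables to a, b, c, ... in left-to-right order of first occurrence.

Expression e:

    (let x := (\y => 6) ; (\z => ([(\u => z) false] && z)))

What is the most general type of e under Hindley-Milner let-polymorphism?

Answer: Bool -> Bool

Working:
\y._ : a -> Int
let x : forall. a -> Int
z : b
\u._ : c -> b
  unify c -> b ~ Bool -> d
  unify c ~ Bool
  unify b ~ d
_ _ : d
  unify d ~ Bool
z : Bool
  unify Bool ~ Bool
\z._ : Bool -> Bool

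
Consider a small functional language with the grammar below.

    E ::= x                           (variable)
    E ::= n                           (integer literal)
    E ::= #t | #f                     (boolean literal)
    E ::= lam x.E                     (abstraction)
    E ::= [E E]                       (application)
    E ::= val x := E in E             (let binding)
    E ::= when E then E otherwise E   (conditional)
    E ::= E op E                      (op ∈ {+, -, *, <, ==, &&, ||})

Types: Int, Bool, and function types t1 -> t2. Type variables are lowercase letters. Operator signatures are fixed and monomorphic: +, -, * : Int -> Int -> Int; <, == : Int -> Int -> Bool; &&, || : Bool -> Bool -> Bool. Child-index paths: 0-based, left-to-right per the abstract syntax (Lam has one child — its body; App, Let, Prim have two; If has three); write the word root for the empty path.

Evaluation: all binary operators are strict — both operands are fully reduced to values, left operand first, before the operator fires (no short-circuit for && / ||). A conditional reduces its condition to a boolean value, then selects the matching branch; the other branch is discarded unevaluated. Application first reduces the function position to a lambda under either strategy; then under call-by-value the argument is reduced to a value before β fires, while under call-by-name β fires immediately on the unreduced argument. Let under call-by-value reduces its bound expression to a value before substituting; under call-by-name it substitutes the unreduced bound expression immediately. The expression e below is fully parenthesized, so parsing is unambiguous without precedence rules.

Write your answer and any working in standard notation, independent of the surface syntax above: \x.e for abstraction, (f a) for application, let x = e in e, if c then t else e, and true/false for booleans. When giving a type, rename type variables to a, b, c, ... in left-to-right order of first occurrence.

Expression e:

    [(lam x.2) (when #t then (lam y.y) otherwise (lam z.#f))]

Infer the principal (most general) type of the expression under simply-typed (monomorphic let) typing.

Derivation:
\x._ : a -> Int
  unify Bool ~ Bool
y : b
\y._ : b -> b
\z._ : c -> Bool
  unify b -> b ~ c -> Bool
  unify b ~ c
  unify c ~ Bool
  unify a -> Int ~ (Bool -> Bool) -> d
  unify a ~ Bool -> Bool
  unify Int ~ d
_ _ : Int

Answer: Int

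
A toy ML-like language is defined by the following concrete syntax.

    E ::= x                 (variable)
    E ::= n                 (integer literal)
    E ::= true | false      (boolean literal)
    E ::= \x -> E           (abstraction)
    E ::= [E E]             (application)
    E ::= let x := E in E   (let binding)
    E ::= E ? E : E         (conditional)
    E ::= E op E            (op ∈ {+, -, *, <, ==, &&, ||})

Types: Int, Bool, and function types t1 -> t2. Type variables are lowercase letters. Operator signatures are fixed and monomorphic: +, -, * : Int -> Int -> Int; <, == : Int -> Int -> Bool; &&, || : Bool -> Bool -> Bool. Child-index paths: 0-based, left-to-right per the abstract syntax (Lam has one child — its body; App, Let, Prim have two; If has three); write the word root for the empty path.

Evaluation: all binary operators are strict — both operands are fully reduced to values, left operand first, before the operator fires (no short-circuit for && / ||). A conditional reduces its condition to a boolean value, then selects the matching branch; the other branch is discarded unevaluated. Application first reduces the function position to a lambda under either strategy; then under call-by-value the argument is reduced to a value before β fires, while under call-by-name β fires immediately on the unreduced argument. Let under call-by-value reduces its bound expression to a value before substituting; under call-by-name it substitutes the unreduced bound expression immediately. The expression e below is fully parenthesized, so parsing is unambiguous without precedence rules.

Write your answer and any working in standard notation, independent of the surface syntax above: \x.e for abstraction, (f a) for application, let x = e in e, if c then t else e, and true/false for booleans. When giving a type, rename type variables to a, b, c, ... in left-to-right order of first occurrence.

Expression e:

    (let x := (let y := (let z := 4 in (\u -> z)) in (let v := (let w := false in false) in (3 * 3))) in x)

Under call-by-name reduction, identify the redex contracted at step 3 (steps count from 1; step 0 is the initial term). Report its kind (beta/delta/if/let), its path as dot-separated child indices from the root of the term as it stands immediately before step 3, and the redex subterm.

Derivation:
step 0: (let x = (let y = (let z = 4 in (\u.z)) in (let v = (let w = false in false) in (3 * 3))) in x)
step 1: [let@root] (let y = (let z = 4 in (\u.z)) in (let v = (let w = false in false) in (3 * 3)))
step 2: [let@root] (let v = (let w = false in false) in (3 * 3))
step 3: [let@root] (3 * 3)

Answer: let at root : (let v = (let w = false in false) in (3 * 3))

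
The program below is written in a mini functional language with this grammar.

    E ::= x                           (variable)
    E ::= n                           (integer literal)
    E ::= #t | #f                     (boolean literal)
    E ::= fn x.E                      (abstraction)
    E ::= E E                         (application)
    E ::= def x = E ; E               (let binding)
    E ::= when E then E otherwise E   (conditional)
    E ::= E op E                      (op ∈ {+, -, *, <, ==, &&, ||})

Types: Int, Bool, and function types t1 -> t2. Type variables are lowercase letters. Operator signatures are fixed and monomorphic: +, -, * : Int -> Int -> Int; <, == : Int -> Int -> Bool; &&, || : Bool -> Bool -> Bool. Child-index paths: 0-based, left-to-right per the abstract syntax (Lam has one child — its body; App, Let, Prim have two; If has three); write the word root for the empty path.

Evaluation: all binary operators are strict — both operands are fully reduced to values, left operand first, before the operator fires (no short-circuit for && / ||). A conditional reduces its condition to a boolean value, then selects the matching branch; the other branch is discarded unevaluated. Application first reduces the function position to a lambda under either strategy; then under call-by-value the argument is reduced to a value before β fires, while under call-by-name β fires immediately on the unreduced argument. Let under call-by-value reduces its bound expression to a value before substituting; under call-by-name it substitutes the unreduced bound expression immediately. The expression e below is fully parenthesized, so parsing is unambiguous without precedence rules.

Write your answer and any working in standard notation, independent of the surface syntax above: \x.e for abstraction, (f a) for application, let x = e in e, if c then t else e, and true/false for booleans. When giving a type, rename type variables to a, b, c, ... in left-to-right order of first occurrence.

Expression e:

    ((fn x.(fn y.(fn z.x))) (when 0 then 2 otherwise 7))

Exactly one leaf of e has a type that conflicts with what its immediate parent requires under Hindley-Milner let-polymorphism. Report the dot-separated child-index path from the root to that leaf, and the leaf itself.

Working:
x : a
\z._ : c -> a
\y._ : b -> c -> a
\x._ : a -> b -> c -> a
  unify Int ~ Bool
  FAIL: mismatch Int ~ Bool

Answer: 1.0 : 0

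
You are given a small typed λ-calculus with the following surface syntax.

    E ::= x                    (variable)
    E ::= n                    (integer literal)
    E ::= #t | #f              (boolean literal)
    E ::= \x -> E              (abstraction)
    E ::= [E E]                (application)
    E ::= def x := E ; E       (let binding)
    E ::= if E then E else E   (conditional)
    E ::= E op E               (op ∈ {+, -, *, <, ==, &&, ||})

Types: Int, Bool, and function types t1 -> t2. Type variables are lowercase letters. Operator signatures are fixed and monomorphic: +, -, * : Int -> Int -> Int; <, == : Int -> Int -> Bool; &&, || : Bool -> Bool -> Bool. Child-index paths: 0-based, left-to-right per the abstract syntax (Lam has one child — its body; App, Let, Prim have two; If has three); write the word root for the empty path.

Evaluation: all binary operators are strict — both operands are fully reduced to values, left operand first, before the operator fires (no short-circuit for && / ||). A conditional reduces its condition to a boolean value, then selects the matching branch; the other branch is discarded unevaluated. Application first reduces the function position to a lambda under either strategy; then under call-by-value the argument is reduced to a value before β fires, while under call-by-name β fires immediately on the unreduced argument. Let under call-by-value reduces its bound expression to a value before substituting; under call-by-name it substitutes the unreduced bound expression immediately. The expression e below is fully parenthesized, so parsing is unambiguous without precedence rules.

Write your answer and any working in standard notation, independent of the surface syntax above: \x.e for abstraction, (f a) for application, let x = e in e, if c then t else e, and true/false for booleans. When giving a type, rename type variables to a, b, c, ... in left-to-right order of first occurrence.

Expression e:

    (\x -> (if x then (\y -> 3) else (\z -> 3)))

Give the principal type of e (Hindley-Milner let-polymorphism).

Answer: Bool -> a -> Int

Derivation:
x : a
  unify a ~ Bool
\y._ : b -> Int
\z._ : c -> Int
  unify b -> Int ~ c -> Int
  unify b ~ c
  unify Int ~ Int
\x._ : Bool -> c -> Int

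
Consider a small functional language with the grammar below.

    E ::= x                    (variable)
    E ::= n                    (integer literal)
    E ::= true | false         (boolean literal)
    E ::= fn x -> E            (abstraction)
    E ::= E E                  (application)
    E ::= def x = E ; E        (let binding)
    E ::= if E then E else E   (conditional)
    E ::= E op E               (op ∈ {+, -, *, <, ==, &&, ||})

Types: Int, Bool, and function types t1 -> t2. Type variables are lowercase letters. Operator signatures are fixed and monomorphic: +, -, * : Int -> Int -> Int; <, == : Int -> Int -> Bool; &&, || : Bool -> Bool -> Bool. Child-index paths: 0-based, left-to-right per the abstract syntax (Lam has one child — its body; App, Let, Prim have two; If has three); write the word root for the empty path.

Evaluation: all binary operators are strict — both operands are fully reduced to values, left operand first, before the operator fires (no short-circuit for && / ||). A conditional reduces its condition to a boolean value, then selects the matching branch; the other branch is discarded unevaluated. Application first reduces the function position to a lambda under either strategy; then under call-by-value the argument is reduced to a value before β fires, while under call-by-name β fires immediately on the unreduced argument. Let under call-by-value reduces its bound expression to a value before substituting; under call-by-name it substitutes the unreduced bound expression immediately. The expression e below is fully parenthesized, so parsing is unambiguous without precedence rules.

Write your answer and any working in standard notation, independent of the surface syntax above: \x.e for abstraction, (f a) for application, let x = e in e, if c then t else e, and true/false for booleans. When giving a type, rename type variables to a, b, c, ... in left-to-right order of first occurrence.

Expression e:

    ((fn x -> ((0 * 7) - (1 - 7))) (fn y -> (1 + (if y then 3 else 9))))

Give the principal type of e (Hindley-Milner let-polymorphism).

Answer: Int

Working:
  unify Int ~ Int
  unify Int ~ Int
  unify Int ~ Int
  unify Int ~ Int
  unify Int ~ Int
  unify Int ~ Int
\x._ : a -> Int
  unify Int ~ Int
y : b
  unify b ~ Bool
  unify Int ~ Int
  unify Int ~ Int
\y._ : Bool -> Int
  unify a -> Int ~ (Bool -> Int) -> c
  unify a ~ Bool -> Int
  unify Int ~ c
_ _ : Int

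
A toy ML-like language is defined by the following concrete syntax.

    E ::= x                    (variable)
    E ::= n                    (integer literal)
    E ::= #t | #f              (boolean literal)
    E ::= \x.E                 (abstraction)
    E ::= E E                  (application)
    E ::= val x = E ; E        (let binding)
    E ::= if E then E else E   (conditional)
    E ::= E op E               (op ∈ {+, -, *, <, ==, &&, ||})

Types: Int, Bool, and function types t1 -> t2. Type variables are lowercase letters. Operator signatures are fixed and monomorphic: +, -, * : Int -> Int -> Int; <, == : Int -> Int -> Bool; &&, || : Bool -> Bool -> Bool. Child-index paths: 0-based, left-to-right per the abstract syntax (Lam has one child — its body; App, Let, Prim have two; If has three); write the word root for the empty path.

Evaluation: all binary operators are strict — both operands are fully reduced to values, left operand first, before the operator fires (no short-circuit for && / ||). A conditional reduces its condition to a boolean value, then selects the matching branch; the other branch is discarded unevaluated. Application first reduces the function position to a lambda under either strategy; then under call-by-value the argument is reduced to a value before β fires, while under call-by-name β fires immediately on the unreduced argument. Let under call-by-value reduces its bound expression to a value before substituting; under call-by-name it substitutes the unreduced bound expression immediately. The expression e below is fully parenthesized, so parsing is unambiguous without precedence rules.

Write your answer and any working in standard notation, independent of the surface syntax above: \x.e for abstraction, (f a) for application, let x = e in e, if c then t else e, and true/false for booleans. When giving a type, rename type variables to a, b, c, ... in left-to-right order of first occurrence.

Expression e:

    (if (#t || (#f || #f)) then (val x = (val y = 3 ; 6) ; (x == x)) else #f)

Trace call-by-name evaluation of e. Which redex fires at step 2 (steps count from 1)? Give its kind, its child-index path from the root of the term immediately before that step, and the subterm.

Trace:
step 0: (if (true || (false || false)) then (let x = (let y = 3 in 6) in (x == x)) else false)
step 1: [delta@0.1] (if (true || false) then (let x = (let y = 3 in 6) in (x == x)) else false)
step 2: [delta@0] (if true then (let x = (let y = 3 in 6) in (x == x)) else false)

Answer: delta at 0 : (true || false)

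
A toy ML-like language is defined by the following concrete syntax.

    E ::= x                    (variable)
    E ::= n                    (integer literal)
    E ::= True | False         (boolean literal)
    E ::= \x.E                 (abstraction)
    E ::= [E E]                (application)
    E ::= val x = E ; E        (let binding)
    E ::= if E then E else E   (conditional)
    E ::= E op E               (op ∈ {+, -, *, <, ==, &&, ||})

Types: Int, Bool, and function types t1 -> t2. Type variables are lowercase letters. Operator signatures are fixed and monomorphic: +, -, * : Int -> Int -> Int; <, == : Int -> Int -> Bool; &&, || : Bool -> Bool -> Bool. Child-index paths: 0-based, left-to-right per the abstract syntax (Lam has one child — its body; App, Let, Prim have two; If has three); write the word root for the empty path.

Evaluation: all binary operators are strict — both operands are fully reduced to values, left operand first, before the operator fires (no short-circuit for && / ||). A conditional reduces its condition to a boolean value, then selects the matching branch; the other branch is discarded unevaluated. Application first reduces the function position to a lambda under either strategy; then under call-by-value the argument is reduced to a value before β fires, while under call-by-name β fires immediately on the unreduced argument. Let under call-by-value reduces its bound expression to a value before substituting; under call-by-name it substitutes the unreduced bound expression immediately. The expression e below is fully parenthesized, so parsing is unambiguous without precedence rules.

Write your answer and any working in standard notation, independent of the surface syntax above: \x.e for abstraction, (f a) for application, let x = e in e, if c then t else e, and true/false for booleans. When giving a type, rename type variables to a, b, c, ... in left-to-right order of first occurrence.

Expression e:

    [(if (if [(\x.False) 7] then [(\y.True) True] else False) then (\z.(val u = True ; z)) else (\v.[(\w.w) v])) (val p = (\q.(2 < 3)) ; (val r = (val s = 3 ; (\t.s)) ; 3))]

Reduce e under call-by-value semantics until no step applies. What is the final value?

Answer: 3

Derivation:
step 0: ((if (if ((\x.false) 7) then ((\y.true) true) else false) then (\z.(let u = true in z)) else (\v.((\w.w) v))) (let p = (\q.(2 < 3)) in (let r = (let s = 3 in (\t.s)) in 3)))
step 1: [beta@0.0.0] ((if (if false then ((\y.true) true) else false) then (\z.(let u = true in z)) else (\v.((\w.w) v))) (let p = (\q.(2 < 3)) in (let r = (let s = 3 in (\t.s)) in 3)))
step 2: [if@0.0] ((if false then (\z.(let u = true in z)) else (\v.((\w.w) v))) (let p = (\q.(2 < 3)) in (let r = (let s = 3 in (\t.s)) in 3)))
step 3: [if@0] ((\v.((\w.w) v)) (let p = (\q.(2 < 3)) in (let r = (let s = 3 in (\t.s)) in 3)))
step 4: [let@1] ((\v.((\w.w) v)) (let r = (let s = 3 in (\t.s)) in 3))
step 5: [let@1.0] ((\v.((\w.w) v)) (let r = (\t.3) in 3))
step 6: [let@1] ((\v.((\w.w) v)) 3)
step 7: [beta@root] ((\w.w) 3)
step 8: [beta@root] 3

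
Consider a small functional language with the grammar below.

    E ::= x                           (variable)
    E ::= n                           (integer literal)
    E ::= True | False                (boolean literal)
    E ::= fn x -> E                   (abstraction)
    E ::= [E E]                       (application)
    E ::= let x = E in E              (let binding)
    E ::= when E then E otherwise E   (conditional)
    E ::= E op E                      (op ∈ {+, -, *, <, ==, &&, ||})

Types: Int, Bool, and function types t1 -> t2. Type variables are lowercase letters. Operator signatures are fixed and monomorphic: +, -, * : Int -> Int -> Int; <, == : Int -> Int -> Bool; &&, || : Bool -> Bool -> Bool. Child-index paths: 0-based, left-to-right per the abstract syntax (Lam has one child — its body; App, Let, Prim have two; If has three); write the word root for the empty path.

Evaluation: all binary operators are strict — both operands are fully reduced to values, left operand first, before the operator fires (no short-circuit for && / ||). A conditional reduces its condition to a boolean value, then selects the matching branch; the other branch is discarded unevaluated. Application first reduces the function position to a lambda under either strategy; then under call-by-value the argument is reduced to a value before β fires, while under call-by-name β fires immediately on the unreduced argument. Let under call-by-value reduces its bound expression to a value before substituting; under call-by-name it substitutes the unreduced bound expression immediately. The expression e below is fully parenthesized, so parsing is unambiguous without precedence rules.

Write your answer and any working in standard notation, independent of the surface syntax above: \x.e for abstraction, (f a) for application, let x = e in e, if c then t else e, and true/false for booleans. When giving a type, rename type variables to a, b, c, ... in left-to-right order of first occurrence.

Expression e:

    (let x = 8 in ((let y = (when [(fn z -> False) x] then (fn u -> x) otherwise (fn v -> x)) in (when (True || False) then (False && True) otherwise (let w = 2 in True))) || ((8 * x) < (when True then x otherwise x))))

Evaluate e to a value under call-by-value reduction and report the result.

Answer: false

Trace:
step 0: (let x = 8 in ((let y = (if ((\z.false) x) then (\u.x) else (\v.x)) in (if (true || false) then (false && true) else (let w = 2 in true))) || ((8 * x) < (if true then x else x))))
step 1: [let@root] ((let y = (if ((\z.false) 8) then (\u.8) else (\v.8)) in (if (true || false) then (false && true) else (let w = 2 in true))) || ((8 * 8) < (if true then 8 else 8)))
step 2: [beta@0.0.0] ((let y = (if false then (\u.8) else (\v.8)) in (if (true || false) then (false && true) else (let w = 2 in true))) || ((8 * 8) < (if true then 8 else 8)))
step 3: [if@0.0] ((let y = (\v.8) in (if (true || false) then (false && true) else (let w = 2 in true))) || ((8 * 8) < (if true then 8 else 8)))
step 4: [let@0] ((if (true || false) then (false && true) else (let w = 2 in true)) || ((8 * 8) < (if true then 8 else 8)))
step 5: [delta@0.0] ((if true then (false && true) else (let w = 2 in true)) || ((8 * 8) < (if true then 8 else 8)))
step 6: [if@0] ((false && true) || ((8 * 8) < (if true then 8 else 8)))
step 7: [delta@0] (false || ((8 * 8) < (if true then 8 else 8)))
step 8: [delta@1.0] (false || (64 < (if true then 8 else 8)))
step 9: [if@1.1] (false || (64 < 8))
step 10: [delta@1] (false || false)
step 11: [delta@root] false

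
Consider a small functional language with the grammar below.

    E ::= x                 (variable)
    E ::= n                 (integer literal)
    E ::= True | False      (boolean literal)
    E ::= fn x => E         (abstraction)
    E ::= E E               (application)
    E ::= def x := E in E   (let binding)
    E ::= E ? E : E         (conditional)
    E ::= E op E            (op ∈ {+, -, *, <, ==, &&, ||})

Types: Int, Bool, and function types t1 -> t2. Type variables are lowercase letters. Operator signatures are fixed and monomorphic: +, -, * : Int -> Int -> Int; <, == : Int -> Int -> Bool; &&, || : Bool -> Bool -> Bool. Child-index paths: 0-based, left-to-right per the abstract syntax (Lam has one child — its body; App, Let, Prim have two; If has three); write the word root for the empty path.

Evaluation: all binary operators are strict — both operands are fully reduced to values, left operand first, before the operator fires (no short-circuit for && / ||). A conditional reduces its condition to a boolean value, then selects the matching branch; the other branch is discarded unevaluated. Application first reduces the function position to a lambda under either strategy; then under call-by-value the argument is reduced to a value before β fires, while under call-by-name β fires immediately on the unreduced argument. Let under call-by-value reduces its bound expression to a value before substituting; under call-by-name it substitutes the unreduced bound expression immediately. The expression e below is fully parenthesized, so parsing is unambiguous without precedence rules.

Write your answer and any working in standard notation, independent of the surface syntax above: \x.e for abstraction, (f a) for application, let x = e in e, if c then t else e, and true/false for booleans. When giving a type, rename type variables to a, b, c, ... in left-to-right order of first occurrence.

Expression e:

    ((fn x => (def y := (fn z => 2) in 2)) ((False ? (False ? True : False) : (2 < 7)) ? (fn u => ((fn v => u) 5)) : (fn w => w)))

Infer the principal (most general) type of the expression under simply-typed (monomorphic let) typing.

Answer: Int

Working:
\z._ : b -> Int
let y : b -> Int
\x._ : a -> Int
  unify Bool ~ Bool
  unify Bool ~ Bool
  unify Bool ~ Bool
  unify Int ~ Int
  unify Int ~ Int
  unify Bool ~ Bool
  unify Bool ~ Bool
u : c
\v._ : d -> c
  unify d -> c ~ Int -> e
  unify d ~ Int
  unify c ~ e
_ _ : e
\u._ : e -> e
w : f
\w._ : f -> f
  unify e -> e ~ f -> f
  unify e ~ f
  unify f ~ f
  unify a -> Int ~ (f -> f) -> g
  unify a ~ f -> f
  unify Int ~ g
_ _ : Int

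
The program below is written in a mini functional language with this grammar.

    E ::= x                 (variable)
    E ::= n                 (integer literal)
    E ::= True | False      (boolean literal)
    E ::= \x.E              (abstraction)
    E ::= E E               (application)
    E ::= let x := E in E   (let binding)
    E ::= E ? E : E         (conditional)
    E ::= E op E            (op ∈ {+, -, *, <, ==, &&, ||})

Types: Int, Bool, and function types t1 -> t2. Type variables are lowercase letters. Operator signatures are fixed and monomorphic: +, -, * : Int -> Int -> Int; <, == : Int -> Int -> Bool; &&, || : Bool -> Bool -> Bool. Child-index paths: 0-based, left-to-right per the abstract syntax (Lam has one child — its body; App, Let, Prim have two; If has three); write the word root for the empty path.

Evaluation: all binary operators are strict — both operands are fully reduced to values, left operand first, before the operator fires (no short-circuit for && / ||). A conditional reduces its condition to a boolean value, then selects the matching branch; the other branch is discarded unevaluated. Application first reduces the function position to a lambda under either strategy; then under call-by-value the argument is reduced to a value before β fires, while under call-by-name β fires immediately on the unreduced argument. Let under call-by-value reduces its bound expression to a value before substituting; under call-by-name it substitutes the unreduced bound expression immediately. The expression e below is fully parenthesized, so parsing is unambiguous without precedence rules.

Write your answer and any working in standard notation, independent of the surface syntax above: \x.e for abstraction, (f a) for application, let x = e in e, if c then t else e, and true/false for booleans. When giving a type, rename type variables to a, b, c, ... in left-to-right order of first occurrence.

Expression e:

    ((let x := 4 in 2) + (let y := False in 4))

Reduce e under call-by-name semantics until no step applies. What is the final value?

Derivation:
step 0: ((let x = 4 in 2) + (let y = false in 4))
step 1: [let@0] (2 + (let y = false in 4))
step 2: [let@1] (2 + 4)
step 3: [delta@root] 6

Answer: 6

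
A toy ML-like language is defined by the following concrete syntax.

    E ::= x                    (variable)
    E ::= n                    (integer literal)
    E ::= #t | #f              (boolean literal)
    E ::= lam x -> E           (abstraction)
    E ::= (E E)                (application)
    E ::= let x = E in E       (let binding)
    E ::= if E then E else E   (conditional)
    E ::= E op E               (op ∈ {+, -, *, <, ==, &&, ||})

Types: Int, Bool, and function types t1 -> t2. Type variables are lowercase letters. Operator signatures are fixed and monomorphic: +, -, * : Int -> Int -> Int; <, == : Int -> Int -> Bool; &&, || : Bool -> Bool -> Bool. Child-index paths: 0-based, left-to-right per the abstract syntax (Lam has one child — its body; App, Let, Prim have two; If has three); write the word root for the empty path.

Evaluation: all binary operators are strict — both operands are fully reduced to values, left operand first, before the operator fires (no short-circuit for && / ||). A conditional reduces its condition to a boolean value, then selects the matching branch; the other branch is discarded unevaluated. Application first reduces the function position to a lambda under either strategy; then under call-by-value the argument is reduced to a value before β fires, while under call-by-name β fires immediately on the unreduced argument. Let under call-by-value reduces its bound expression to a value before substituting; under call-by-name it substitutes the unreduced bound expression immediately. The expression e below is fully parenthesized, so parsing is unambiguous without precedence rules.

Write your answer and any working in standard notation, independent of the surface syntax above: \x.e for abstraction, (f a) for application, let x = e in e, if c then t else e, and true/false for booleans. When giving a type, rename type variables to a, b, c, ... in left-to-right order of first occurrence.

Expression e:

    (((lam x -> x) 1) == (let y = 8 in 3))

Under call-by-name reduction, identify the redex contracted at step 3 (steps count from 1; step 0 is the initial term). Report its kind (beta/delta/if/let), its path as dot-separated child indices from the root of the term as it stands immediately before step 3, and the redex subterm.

Answer: delta at root : (1 == 3)

Working:
step 0: (((\x.x) 1) == (let y = 8 in 3))
step 1: [beta@0] (1 == (let y = 8 in 3))
step 2: [let@1] (1 == 3)
step 3: [delta@root] false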